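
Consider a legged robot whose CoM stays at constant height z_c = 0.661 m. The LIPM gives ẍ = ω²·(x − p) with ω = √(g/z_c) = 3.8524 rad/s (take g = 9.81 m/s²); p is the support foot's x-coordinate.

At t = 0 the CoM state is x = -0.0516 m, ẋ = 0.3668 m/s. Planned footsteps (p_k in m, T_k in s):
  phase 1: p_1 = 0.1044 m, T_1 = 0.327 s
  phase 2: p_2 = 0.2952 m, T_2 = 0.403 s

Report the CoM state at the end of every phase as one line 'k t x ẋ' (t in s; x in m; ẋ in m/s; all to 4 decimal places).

phase 1: p=0.1044, T=0.327, ωT=1.259735, cosh=1.904108, sinh=1.620379; start (x,ẋ)=(-0.051600, 0.366800) → end (x,ẋ)=(-0.038359, -0.275379)
phase 2: p=0.2952, T=0.403, ωT=1.552517, cosh=2.467530, sinh=2.255815; start (x,ẋ)=(-0.038359, -0.275379) → end (x,ẋ)=(-0.689118, -3.578236)

1 0.3270 -0.0384 -0.2754
2 0.7300 -0.6891 -3.5782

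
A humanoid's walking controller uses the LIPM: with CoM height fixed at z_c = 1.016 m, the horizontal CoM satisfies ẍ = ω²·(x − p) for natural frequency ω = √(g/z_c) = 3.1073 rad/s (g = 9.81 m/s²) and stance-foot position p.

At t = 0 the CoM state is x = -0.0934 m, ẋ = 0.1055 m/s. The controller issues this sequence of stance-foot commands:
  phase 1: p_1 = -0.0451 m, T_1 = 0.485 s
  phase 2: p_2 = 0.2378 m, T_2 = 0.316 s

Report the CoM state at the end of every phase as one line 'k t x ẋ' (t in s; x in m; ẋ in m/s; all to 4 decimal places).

1 0.4850 -0.0866 -0.0723
2 0.8010 -0.2826 -1.2667

phase 1: p=-0.0451, T=0.485, ωT=1.507041, cosh=2.367459, sinh=2.145895; start (x,ẋ)=(-0.093400, 0.105500) → end (x,ẋ)=(-0.086590, -0.072294)
phase 2: p=0.2378, T=0.316, ωT=0.981907, cosh=1.522069, sinh=1.147473; start (x,ẋ)=(-0.086590, -0.072294) → end (x,ẋ)=(-0.282641, -1.266664)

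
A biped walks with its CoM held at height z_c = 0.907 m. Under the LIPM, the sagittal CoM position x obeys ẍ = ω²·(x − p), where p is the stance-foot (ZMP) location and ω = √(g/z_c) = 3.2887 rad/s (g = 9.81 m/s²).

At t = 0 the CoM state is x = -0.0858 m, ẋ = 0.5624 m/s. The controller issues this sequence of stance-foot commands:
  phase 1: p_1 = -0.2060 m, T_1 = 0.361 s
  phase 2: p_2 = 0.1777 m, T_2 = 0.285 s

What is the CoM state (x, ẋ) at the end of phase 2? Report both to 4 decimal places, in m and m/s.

phase 1: p=-0.2060, T=0.361, ωT=1.187221, cosh=1.791513, sinh=1.486445; start (x,ẋ)=(-0.085800, 0.562400) → end (x,ẋ)=(0.263537, 1.595141)
phase 2: p=0.1777, T=0.285, ωT=0.937279, cosh=1.472359, sinh=1.080667; start (x,ẋ)=(0.263537, 1.595141) → end (x,ẋ)=(0.828246, 2.653683)

x = 0.8282, ẋ = 2.6537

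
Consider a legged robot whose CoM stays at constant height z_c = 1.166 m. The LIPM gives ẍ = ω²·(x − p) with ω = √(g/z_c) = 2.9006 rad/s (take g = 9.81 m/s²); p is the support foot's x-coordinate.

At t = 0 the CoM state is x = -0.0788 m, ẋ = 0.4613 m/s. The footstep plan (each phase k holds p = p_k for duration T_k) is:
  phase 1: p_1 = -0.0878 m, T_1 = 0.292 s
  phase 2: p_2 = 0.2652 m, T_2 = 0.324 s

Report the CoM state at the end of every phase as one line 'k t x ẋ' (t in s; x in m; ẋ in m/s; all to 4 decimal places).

phase 1: p=-0.0878, T=0.292, ωT=0.846975, cosh=1.380645, sinh=0.951935; start (x,ẋ)=(-0.078800, 0.461300) → end (x,ẋ)=(0.076018, 0.661742)
phase 2: p=0.2652, T=0.324, ωT=0.939794, cosh=1.475082, sinh=1.084373; start (x,ẋ)=(0.076018, 0.661742) → end (x,ẋ)=(0.233530, 0.381083)

1 0.2920 0.0760 0.6617
2 0.6160 0.2335 0.3811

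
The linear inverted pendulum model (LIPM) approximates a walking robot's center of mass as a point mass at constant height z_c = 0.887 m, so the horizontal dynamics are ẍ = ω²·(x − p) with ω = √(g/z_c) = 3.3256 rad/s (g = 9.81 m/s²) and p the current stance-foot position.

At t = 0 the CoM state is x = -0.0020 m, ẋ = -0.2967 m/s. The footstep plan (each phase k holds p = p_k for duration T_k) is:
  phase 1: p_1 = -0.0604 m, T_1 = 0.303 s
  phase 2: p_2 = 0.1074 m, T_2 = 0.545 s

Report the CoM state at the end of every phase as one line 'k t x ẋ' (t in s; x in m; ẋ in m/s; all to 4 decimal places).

phase 1: p=-0.0604, T=0.303, ωT=1.007657, cosh=1.552124, sinh=1.187051; start (x,ẋ)=(-0.002000, -0.296700) → end (x,ẋ)=(-0.075661, -0.229972)
phase 2: p=0.1074, T=0.545, ωT=1.812452, cosh=3.144351, sinh=2.981098; start (x,ẋ)=(-0.075661, -0.229972) → end (x,ẋ)=(-0.674357, -2.537969)

1 0.3030 -0.0757 -0.2300
2 0.8480 -0.6744 -2.5380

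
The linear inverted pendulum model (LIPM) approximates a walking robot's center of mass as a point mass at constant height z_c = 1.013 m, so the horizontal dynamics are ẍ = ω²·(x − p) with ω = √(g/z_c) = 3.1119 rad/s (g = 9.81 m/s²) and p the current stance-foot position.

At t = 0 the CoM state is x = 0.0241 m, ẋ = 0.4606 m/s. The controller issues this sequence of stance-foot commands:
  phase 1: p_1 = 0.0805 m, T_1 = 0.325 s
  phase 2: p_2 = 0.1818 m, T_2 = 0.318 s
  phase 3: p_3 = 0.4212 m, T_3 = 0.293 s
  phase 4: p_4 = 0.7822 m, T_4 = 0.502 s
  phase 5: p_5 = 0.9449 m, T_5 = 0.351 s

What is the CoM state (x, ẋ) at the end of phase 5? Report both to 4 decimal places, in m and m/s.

phase 1: p=0.0805, T=0.325, ωT=1.011367, cosh=1.556540, sinh=1.192818; start (x,ẋ)=(0.024100, 0.460600) → end (x,ẋ)=(0.169263, 0.507589)
phase 2: p=0.1818, T=0.318, ωT=0.989584, cosh=1.530923, sinh=1.159192; start (x,ẋ)=(0.169263, 0.507589) → end (x,ẋ)=(0.351686, 0.731856)
phase 3: p=0.4212, T=0.293, ωT=0.911787, cosh=1.445285, sinh=1.043480; start (x,ẋ)=(0.351686, 0.731856) → end (x,ẋ)=(0.566137, 0.832014)
phase 4: p=0.7822, T=0.502, ωT=1.562174, cosh=2.489428, sinh=2.279749; start (x,ẋ)=(0.566137, 0.832014) → end (x,ẋ)=(0.853853, 0.538414)
phase 5: p=0.9449, T=0.351, ωT=1.092277, cosh=1.658253, sinh=1.322801; start (x,ẋ)=(0.853853, 0.538414) → end (x,ẋ)=(1.022789, 0.518039)

x = 1.0228, ẋ = 0.5180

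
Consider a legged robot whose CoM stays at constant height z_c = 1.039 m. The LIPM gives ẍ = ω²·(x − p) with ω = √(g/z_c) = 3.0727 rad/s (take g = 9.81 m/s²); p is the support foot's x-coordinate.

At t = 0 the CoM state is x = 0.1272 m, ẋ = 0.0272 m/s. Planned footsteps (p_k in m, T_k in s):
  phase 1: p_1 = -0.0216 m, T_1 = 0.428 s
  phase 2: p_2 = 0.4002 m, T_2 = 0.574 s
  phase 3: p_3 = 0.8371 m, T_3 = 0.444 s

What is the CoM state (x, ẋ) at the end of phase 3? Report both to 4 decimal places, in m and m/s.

x = 1.8069, ẋ = 3.3748

phase 1: p=-0.0216, T=0.428, ωT=1.315116, cosh=1.996812, sinh=1.728369; start (x,ẋ)=(0.127200, 0.027200) → end (x,ẋ)=(0.290825, 0.844554)
phase 2: p=0.4002, T=0.574, ωT=1.763730, cosh=3.002781, sinh=2.831376; start (x,ẋ)=(0.290825, 0.844554) → end (x,ẋ)=(0.849997, 1.584456)
phase 3: p=0.8371, T=0.444, ωT=1.364279, cosh=2.084232, sinh=1.828668; start (x,ẋ)=(0.849997, 1.584456) → end (x,ẋ)=(1.806944, 3.374844)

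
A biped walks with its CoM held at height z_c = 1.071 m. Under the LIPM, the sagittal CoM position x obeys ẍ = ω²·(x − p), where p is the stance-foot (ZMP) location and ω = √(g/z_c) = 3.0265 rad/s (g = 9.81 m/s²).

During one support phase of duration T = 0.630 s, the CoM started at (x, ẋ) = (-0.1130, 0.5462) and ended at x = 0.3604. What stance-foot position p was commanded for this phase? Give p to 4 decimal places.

p = -0.0636

ωT = 3.0265·0.630 = 1.906695; cosh(ωT) = 3.439689, sinh(ωT) = 3.291118
x(T) = p + (x₀−p)·cosh(ωT) + (ẋ₀/ω)·sinh(ωT) ⇒ p·(1 − cosh) = x(T) − x₀·cosh − (ẋ₀/ω)·sinh
numerator   = 0.3604 − (-0.1130)·3.439689 − (0.5462/3.0265)·3.291118 = 0.155129
denominator = 1 − 3.439689 = -2.439689
p = 0.155129 / -2.439689 = -0.0636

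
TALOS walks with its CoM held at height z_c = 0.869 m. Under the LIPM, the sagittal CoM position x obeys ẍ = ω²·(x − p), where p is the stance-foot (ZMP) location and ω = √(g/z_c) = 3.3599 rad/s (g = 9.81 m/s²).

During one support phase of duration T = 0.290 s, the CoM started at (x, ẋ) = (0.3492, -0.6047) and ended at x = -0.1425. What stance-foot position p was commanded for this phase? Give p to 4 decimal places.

ωT = 3.3599·0.290 = 0.974371; cosh(ωT) = 1.513465, sinh(ωT) = 1.136035
x(T) = p + (x₀−p)·cosh(ωT) + (ẋ₀/ω)·sinh(ωT) ⇒ p·(1 − cosh) = x(T) − x₀·cosh − (ẋ₀/ω)·sinh
numerator   = -0.1425 − (0.3492)·1.513465 − (-0.6047/3.3599)·1.136035 = -0.466543
denominator = 1 − 1.513465 = -0.513465
p = -0.466543 / -0.513465 = 0.9086

p = 0.9086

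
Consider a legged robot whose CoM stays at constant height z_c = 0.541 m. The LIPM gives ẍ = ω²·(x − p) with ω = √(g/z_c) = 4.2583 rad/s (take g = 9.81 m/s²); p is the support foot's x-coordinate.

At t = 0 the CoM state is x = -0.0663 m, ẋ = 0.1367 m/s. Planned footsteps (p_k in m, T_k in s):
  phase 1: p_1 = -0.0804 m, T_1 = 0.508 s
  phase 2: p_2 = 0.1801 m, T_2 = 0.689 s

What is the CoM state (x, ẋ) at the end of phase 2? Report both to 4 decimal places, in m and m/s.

phase 1: p=-0.0804, T=0.508, ωT=2.163216, cosh=4.407014, sinh=4.292059; start (x,ẋ)=(-0.066300, 0.136700) → end (x,ẋ)=(0.119523, 0.860143)
phase 2: p=0.1801, T=0.689, ωT=2.933969, cosh=9.427644, sinh=9.374458; start (x,ẋ)=(0.119523, 0.860143) → end (x,ẋ)=(1.502564, 5.690915)

x = 1.5026, ẋ = 5.6909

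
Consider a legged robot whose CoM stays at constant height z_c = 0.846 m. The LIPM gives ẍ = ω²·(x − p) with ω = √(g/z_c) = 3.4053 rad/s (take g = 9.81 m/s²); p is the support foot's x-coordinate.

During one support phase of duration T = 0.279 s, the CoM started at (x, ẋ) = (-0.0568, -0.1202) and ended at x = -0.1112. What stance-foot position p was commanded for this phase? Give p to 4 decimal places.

p = -0.0247

ωT = 3.4053·0.279 = 0.950079; cosh(ωT) = 1.486312, sinh(ωT) = 1.099601
x(T) = p + (x₀−p)·cosh(ωT) + (ẋ₀/ω)·sinh(ωT) ⇒ p·(1 − cosh) = x(T) − x₀·cosh − (ẋ₀/ω)·sinh
numerator   = -0.1112 − (-0.0568)·1.486312 − (-0.1202/3.4053)·1.099601 = 0.012036
denominator = 1 − 1.486312 = -0.486312
p = 0.012036 / -0.486312 = -0.0247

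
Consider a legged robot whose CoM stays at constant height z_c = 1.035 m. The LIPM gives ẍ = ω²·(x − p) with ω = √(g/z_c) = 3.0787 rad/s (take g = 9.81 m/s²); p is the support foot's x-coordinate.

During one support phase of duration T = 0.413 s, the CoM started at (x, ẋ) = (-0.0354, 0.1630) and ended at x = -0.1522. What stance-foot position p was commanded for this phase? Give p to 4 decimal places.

ωT = 3.0787·0.413 = 1.271503; cosh(ωT) = 1.923309, sinh(ωT) = 1.642900
x(T) = p + (x₀−p)·cosh(ωT) + (ẋ₀/ω)·sinh(ωT) ⇒ p·(1 − cosh) = x(T) − x₀·cosh − (ẋ₀/ω)·sinh
numerator   = -0.1522 − (-0.0354)·1.923309 − (0.1630/3.0787)·1.642900 = -0.171097
denominator = 1 − 1.923309 = -0.923309
p = -0.171097 / -0.923309 = 0.1853

p = 0.1853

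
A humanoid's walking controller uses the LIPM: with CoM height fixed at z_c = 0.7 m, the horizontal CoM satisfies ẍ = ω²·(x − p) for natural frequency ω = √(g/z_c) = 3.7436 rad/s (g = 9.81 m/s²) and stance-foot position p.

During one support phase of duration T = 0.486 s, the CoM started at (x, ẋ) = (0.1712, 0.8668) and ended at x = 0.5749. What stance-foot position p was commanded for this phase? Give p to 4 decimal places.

ωT = 3.7436·0.486 = 1.819390; cosh(ωT) = 3.165108, sinh(ωT) = 3.002984
x(T) = p + (x₀−p)·cosh(ωT) + (ẋ₀/ω)·sinh(ωT) ⇒ p·(1 − cosh) = x(T) − x₀·cosh − (ẋ₀/ω)·sinh
numerator   = 0.5749 − (0.1712)·3.165108 − (0.8668/3.7436)·3.002984 = -0.662283
denominator = 1 − 3.165108 = -2.165108
p = -0.662283 / -2.165108 = 0.3059

p = 0.3059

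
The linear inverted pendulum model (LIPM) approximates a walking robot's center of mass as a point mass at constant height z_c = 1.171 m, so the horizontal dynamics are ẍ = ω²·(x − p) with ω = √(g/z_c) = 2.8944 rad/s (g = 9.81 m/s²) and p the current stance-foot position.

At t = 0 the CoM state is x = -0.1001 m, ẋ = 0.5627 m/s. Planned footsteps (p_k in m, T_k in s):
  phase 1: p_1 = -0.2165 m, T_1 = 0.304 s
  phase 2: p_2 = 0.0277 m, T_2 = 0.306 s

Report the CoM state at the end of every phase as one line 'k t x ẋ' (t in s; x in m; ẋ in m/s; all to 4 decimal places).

phase 1: p=-0.2165, T=0.304, ωT=0.879898, cosh=1.412739, sinh=0.997914; start (x,ẋ)=(-0.100100, 0.562700) → end (x,ẋ)=(0.141947, 1.131154)
phase 2: p=0.0277, T=0.306, ωT=0.885686, cosh=1.418540, sinh=1.006109; start (x,ẋ)=(0.141947, 1.131154) → end (x,ẋ)=(0.582959, 1.937283)

1 0.3040 0.1419 1.1312
2 0.6100 0.5830 1.9373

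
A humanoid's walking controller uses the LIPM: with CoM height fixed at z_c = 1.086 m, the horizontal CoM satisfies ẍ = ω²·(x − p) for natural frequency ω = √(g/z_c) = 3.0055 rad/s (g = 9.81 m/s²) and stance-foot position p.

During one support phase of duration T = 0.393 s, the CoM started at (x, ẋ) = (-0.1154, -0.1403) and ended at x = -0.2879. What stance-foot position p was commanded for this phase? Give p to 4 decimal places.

p = 0.0170

ωT = 3.0055·0.393 = 1.181161; cosh(ωT) = 1.782539, sinh(ωT) = 1.475617
x(T) = p + (x₀−p)·cosh(ωT) + (ẋ₀/ω)·sinh(ωT) ⇒ p·(1 − cosh) = x(T) − x₀·cosh − (ẋ₀/ω)·sinh
numerator   = -0.2879 − (-0.1154)·1.782539 − (-0.1403/3.0055)·1.475617 = -0.013312
denominator = 1 − 1.782539 = -0.782539
p = -0.013312 / -0.782539 = 0.0170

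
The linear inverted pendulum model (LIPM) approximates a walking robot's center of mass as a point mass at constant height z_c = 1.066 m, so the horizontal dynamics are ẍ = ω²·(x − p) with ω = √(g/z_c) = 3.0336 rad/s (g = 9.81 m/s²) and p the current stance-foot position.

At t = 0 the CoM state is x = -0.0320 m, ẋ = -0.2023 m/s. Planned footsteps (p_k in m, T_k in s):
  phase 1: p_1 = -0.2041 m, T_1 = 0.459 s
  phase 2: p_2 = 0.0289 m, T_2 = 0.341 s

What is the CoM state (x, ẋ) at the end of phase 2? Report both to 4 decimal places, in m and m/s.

phase 1: p=-0.2041, T=0.459, ωT=1.392422, cosh=2.136530, sinh=1.888057; start (x,ẋ)=(-0.032000, -0.202300) → end (x,ẋ)=(0.037689, 0.553502)
phase 2: p=0.0289, T=0.341, ωT=1.034458, cosh=1.584499, sinh=1.229080; start (x,ẋ)=(0.037689, 0.553502) → end (x,ẋ)=(0.267081, 0.909793)

x = 0.2671, ẋ = 0.9098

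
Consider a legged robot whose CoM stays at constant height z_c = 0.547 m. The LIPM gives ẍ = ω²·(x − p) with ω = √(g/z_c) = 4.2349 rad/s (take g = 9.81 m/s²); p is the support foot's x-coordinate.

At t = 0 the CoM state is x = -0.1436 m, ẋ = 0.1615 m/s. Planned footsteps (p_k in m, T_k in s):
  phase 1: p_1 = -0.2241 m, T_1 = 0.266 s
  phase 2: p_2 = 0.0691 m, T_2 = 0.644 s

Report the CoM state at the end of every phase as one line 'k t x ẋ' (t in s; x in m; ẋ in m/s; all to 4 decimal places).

1 0.2660 -0.0343 0.7458
2 0.9100 0.6163 2.3947

phase 1: p=-0.2241, T=0.266, ωT=1.126483, cosh=1.704480, sinh=1.380309; start (x,ẋ)=(-0.143600, 0.161500) → end (x,ẋ)=(-0.034251, 0.745834)
phase 2: p=0.0691, T=0.644, ωT=2.727276, cosh=7.678284, sinh=7.612887; start (x,ẋ)=(-0.034251, 0.745834) → end (x,ẋ)=(0.616297, 2.394722)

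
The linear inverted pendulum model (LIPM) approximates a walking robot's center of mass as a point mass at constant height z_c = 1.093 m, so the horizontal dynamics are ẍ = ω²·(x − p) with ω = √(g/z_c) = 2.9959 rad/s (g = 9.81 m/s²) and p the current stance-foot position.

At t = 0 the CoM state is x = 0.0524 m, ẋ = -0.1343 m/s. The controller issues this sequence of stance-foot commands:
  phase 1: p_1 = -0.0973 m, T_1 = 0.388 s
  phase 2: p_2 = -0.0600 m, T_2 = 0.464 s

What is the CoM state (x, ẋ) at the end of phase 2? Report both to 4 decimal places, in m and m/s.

phase 1: p=-0.0973, T=0.388, ωT=1.162409, cosh=1.755180, sinh=1.442448; start (x,ẋ)=(0.052400, -0.134300) → end (x,ẋ)=(0.100788, 0.411197)
phase 2: p=-0.0600, T=0.464, ωT=1.390098, cosh=2.132146, sinh=1.883095; start (x,ẋ)=(0.100788, 0.411197) → end (x,ẋ)=(0.541286, 1.783832)

x = 0.5413, ẋ = 1.7838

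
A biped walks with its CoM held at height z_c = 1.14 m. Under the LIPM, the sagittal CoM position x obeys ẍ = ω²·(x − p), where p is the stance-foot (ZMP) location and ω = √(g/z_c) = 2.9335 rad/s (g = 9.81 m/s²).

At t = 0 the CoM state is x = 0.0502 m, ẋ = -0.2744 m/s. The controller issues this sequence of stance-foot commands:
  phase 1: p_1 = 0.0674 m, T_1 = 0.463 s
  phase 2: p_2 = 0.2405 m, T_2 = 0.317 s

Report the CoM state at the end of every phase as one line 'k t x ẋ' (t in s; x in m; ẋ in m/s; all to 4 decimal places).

1 0.4630 -0.1381 -0.6605
2 0.7800 -0.5549 -2.1556

phase 1: p=0.0674, T=0.463, ωT=1.358210, cosh=2.073174, sinh=1.816053; start (x,ẋ)=(0.050200, -0.274400) → end (x,ẋ)=(-0.138132, -0.660510)
phase 2: p=0.2405, T=0.317, ωT=0.929920, cosh=1.464445, sinh=1.069860; start (x,ẋ)=(-0.138132, -0.660510) → end (x,ẋ)=(-0.554877, -2.155594)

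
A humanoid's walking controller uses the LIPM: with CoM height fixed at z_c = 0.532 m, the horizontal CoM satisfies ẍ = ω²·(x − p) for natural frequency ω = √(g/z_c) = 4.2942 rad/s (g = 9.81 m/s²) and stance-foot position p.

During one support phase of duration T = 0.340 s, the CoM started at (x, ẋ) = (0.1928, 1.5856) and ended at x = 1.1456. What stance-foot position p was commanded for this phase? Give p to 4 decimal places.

p = 0.0347

ωT = 4.2942·0.340 = 1.460028; cosh(ωT) = 2.269155, sinh(ωT) = 2.036925
x(T) = p + (x₀−p)·cosh(ωT) + (ẋ₀/ω)·sinh(ωT) ⇒ p·(1 − cosh) = x(T) − x₀·cosh − (ẋ₀/ω)·sinh
numerator   = 1.1456 − (0.1928)·2.269155 − (1.5856/4.2942)·2.036925 = -0.044012
denominator = 1 − 2.269155 = -1.269155
p = -0.044012 / -1.269155 = 0.0347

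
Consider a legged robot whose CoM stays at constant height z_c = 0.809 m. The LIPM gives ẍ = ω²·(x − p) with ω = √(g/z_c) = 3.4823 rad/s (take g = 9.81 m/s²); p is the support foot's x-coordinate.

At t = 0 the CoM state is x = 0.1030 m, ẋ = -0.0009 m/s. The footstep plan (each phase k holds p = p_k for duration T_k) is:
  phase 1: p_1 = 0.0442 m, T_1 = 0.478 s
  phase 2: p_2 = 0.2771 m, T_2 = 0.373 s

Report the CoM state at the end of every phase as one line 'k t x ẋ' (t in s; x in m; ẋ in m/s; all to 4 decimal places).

phase 1: p=0.0442, T=0.478, ωT=1.664539, cosh=2.736259, sinh=2.546981; start (x,ẋ)=(0.103000, -0.000900) → end (x,ẋ)=(0.204434, 0.519055)
phase 2: p=0.2771, T=0.373, ωT=1.298898, cosh=1.969044, sinh=1.696211; start (x,ẋ)=(0.204434, 0.519055) → end (x,ẋ)=(0.386846, 0.592823)

1 0.4780 0.2044 0.5191
2 0.8510 0.3868 0.5928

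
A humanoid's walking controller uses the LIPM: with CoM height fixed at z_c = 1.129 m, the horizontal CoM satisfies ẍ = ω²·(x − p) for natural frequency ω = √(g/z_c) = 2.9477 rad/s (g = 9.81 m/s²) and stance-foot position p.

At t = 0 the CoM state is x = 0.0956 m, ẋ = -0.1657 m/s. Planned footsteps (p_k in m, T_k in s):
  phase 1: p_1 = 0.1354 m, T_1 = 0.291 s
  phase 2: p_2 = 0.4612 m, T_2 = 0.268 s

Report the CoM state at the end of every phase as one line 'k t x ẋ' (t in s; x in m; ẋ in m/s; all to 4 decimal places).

1 0.2910 0.0257 -0.3439
2 0.5590 -0.2195 -1.5799

phase 1: p=0.1354, T=0.291, ωT=0.857781, cosh=1.391012, sinh=0.966910; start (x,ẋ)=(0.095600, -0.165700) → end (x,ẋ)=(0.025685, -0.343927)
phase 2: p=0.4612, T=0.268, ωT=0.789984, cosh=1.328606, sinh=0.874754; start (x,ẋ)=(0.025685, -0.343927) → end (x,ẋ)=(-0.219492, -1.579926)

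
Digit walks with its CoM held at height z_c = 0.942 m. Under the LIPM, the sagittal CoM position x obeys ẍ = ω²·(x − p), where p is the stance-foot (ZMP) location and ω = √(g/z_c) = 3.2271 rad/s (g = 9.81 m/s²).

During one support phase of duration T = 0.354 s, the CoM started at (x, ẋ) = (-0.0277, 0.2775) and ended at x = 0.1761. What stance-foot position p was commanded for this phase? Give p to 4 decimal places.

ωT = 3.2271·0.354 = 1.142393; cosh(ωT) = 1.726658, sinh(ωT) = 1.407603
x(T) = p + (x₀−p)·cosh(ωT) + (ẋ₀/ω)·sinh(ωT) ⇒ p·(1 − cosh) = x(T) − x₀·cosh − (ẋ₀/ω)·sinh
numerator   = 0.1761 − (-0.0277)·1.726658 − (0.2775/3.2271)·1.407603 = 0.102888
denominator = 1 − 1.726658 = -0.726658
p = 0.102888 / -0.726658 = -0.1416

p = -0.1416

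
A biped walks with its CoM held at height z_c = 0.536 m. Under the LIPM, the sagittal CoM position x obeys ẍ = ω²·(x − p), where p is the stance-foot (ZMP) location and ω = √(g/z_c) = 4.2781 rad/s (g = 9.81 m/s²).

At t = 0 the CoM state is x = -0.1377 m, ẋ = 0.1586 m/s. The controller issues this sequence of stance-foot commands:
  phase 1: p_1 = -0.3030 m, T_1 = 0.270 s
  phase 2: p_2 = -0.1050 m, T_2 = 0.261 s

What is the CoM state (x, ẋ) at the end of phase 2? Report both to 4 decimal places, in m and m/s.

x = 0.5479, ẋ = 3.0138

phase 1: p=-0.3030, T=0.270, ωT=1.155087, cosh=1.744665, sinh=1.429635; start (x,ẋ)=(-0.137700, 0.158600) → end (x,ẋ)=(0.038393, 1.287699)
phase 2: p=-0.1050, T=0.261, ωT=1.116584, cosh=1.690900, sinh=1.363503; start (x,ẋ)=(0.038393, 1.287699) → end (x,ẋ)=(0.547875, 3.013811)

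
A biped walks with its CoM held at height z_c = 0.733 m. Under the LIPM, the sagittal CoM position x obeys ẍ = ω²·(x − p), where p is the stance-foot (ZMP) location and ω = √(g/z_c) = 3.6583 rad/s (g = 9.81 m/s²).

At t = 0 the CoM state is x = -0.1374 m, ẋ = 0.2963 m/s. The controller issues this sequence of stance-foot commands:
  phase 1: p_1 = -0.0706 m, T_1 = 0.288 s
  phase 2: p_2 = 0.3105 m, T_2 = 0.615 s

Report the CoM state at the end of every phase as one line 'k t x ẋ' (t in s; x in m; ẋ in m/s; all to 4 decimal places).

phase 1: p=-0.0706, T=0.288, ωT=1.053590, cosh=1.608307, sinh=1.259623; start (x,ẋ)=(-0.137400, 0.296300) → end (x,ẋ)=(-0.076013, 0.168722)
phase 2: p=0.3105, T=0.615, ωT=2.249855, cosh=4.795885, sinh=4.690470; start (x,ẋ)=(-0.076013, 0.168722) → end (x,ẋ)=(-1.326847, -5.823066)

1 0.2880 -0.0760 0.1687
2 0.9030 -1.3268 -5.8231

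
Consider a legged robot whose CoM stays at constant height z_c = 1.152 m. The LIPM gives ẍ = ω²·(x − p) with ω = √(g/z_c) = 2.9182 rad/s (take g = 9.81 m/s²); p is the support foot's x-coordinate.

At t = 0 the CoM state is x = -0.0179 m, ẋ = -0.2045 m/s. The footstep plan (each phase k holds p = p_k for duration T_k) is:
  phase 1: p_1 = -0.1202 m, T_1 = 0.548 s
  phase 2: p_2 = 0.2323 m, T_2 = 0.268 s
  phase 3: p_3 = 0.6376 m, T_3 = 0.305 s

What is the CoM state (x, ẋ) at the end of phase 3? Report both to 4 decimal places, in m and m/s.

x = -0.4828, ẋ = -2.6096

phase 1: p=-0.1202, T=0.548, ωT=1.599174, cosh=2.575502, sinh=2.373439; start (x,ẋ)=(-0.017900, -0.204500) → end (x,ẋ)=(-0.023051, 0.181857)
phase 2: p=0.2323, T=0.268, ωT=0.782078, cosh=1.321732, sinh=0.864277; start (x,ẋ)=(-0.023051, 0.181857) → end (x,ẋ)=(-0.051345, -0.403663)
phase 3: p=0.6376, T=0.305, ωT=0.890051, cosh=1.422944, sinh=1.012310; start (x,ẋ)=(-0.051345, -0.403663) → end (x,ẋ)=(-0.482759, -2.609616)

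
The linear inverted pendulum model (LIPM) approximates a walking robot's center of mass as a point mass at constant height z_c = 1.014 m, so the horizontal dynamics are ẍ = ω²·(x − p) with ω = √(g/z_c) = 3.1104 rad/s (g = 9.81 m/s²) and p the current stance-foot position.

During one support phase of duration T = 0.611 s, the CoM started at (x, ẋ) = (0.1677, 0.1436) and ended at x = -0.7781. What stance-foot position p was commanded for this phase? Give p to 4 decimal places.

p = 0.6211

ωT = 3.1104·0.611 = 1.900454; cosh(ωT) = 3.419217, sinh(ωT) = 3.269716
x(T) = p + (x₀−p)·cosh(ωT) + (ẋ₀/ω)·sinh(ωT) ⇒ p·(1 − cosh) = x(T) − x₀·cosh − (ẋ₀/ω)·sinh
numerator   = -0.7781 − (0.1677)·3.419217 − (0.1436/3.1104)·3.269716 = -1.502458
denominator = 1 − 3.419217 = -2.419217
p = -1.502458 / -2.419217 = 0.6211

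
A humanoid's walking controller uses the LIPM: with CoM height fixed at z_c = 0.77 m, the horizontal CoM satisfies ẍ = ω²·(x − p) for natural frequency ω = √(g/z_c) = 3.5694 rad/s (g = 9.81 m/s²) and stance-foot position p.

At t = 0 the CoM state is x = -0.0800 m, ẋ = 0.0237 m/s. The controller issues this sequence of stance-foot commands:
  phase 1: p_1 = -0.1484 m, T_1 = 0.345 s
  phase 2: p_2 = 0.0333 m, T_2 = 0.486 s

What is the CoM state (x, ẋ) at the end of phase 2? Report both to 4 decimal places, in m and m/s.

x = 0.2325, ẋ = 0.8142

phase 1: p=-0.1484, T=0.345, ωT=1.231443, cosh=1.859021, sinh=1.567149; start (x,ẋ)=(-0.080000, 0.023700) → end (x,ẋ)=(-0.010837, 0.426674)
phase 2: p=0.0333, T=0.486, ωT=1.734728, cosh=2.921918, sinh=2.745470; start (x,ẋ)=(-0.010837, 0.426674) → end (x,ẋ)=(0.232518, 0.814172)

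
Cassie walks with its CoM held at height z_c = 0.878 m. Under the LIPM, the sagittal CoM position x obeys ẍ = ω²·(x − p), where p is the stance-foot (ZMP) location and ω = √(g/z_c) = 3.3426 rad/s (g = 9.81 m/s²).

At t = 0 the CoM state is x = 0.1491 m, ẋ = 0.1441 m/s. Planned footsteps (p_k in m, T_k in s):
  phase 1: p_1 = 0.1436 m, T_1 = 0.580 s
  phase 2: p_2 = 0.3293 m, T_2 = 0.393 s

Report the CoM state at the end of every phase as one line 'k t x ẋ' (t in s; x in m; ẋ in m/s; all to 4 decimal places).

phase 1: p=0.1436, T=0.580, ωT=1.938708, cosh=3.546828, sinh=3.402938; start (x,ẋ)=(0.149100, 0.144100) → end (x,ẋ)=(0.309809, 0.573659)
phase 2: p=0.3293, T=0.393, ωT=1.313642, cosh=1.994267, sinh=1.725428; start (x,ẋ)=(0.309809, 0.573659) → end (x,ẋ)=(0.586548, 1.031614)

1 0.5800 0.3098 0.5737
2 0.9730 0.5865 1.0316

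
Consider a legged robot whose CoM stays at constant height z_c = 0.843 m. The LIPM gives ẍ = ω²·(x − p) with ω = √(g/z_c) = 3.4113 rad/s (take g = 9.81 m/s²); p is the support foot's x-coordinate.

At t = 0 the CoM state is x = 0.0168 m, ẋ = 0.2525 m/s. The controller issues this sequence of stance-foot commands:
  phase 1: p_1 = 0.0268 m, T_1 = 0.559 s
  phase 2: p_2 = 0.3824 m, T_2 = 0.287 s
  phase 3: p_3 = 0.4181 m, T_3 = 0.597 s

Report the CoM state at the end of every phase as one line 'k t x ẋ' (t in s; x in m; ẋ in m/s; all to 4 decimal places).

1 0.5590 0.2361 0.7564
2 0.8460 0.4136 0.5782
3 1.4430 1.0390 2.1955

phase 1: p=0.0268, T=0.559, ωT=1.906917, cosh=3.440418, sinh=3.291881; start (x,ẋ)=(0.016800, 0.252500) → end (x,ẋ)=(0.236057, 0.756410)
phase 2: p=0.3824, T=0.287, ωT=0.979043, cosh=1.518789, sinh=1.143119; start (x,ẋ)=(0.236057, 0.756410) → end (x,ẋ)=(0.413606, 0.578158)
phase 3: p=0.4181, T=0.597, ωT=2.036546, cosh=3.897286, sinh=3.766807; start (x,ẋ)=(0.413606, 0.578158) → end (x,ẋ)=(1.038997, 2.195502)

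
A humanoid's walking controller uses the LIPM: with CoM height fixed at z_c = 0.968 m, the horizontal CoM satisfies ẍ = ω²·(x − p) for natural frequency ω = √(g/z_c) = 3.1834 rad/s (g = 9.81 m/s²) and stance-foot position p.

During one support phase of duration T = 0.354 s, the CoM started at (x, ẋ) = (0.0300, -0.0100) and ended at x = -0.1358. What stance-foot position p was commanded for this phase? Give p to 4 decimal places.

ωT = 3.1834·0.354 = 1.126924; cosh(ωT) = 1.705088, sinh(ωT) = 1.381060
x(T) = p + (x₀−p)·cosh(ωT) + (ẋ₀/ω)·sinh(ωT) ⇒ p·(1 − cosh) = x(T) − x₀·cosh − (ẋ₀/ω)·sinh
numerator   = -0.1358 − (0.0300)·1.705088 − (-0.0100/3.1834)·1.381060 = -0.182614
denominator = 1 − 1.705088 = -0.705088
p = -0.182614 / -0.705088 = 0.2590

p = 0.2590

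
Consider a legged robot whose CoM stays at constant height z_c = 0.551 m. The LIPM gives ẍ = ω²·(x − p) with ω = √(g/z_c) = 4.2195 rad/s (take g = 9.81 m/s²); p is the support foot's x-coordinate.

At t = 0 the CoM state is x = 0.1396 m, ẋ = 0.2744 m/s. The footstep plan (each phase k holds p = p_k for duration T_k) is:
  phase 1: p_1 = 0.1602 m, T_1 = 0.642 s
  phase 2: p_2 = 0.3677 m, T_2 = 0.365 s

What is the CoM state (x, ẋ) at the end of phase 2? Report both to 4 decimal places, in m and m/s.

phase 1: p=0.1602, T=0.642, ωT=2.708919, cosh=7.539823, sinh=7.473214; start (x,ẋ)=(0.139600, 0.274400) → end (x,ẋ)=(0.490873, 1.419343)
phase 2: p=0.3677, T=0.365, ωT=1.540118, cosh=2.439747, sinh=2.225391; start (x,ẋ)=(0.490873, 1.419343) → end (x,ẋ)=(1.416782, 4.619440)

x = 1.4168, ẋ = 4.6194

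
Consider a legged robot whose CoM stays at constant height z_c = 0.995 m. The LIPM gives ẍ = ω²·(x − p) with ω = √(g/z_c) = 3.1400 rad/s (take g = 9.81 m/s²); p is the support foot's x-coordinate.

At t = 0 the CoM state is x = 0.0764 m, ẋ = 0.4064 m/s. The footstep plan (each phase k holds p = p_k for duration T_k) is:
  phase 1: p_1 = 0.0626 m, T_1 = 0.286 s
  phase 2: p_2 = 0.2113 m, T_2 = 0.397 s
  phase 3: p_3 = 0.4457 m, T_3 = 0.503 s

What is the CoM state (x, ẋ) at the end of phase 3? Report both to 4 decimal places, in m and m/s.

x = 1.5593, ẋ = 3.6847

phase 1: p=0.0626, T=0.286, ωT=0.898040, cosh=1.431077, sinh=1.023710; start (x,ẋ)=(0.076400, 0.406400) → end (x,ẋ)=(0.214844, 0.625949)
phase 2: p=0.2113, T=0.397, ωT=1.246580, cosh=1.882956, sinh=1.595470; start (x,ẋ)=(0.214844, 0.625949) → end (x,ẋ)=(0.536026, 1.196391)
phase 3: p=0.4457, T=0.503, ωT=1.579420, cosh=2.529118, sinh=2.323023; start (x,ẋ)=(0.536026, 1.196391) → end (x,ẋ)=(1.559254, 3.684676)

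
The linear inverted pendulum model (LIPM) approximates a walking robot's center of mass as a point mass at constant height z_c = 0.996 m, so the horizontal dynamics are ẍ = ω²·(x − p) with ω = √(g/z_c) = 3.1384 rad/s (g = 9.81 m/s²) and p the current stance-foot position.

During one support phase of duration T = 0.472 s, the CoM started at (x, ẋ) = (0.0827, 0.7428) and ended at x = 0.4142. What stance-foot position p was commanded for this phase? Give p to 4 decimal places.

p = 0.2062

ωT = 3.1384·0.472 = 1.481325; cosh(ωT) = 2.313053, sinh(ωT) = 2.085716
x(T) = p + (x₀−p)·cosh(ωT) + (ẋ₀/ω)·sinh(ωT) ⇒ p·(1 − cosh) = x(T) − x₀·cosh − (ẋ₀/ω)·sinh
numerator   = 0.4142 − (0.0827)·2.313053 − (0.7428/3.1384)·2.085716 = -0.270739
denominator = 1 − 2.313053 = -1.313053
p = -0.270739 / -1.313053 = 0.2062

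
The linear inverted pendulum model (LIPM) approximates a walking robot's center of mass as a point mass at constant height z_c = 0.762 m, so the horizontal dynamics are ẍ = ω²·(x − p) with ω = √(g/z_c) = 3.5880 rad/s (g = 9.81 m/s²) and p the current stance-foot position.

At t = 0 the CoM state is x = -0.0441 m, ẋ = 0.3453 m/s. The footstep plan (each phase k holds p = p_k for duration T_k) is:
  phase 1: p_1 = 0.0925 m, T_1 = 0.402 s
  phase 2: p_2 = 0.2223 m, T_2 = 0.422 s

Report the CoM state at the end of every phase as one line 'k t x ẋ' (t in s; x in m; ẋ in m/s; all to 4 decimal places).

phase 1: p=0.0925, T=0.402, ωT=1.442376, cosh=2.233551, sinh=1.997185; start (x,ẋ)=(-0.044100, 0.345300) → end (x,ẋ)=(-0.020399, -0.207617)
phase 2: p=0.2223, T=0.422, ωT=1.514136, cosh=2.382745, sinh=2.162747; start (x,ẋ)=(-0.020399, -0.207617) → end (x,ẋ)=(-0.481136, -2.378027)

1 0.4020 -0.0204 -0.2076
2 0.8240 -0.4811 -2.3780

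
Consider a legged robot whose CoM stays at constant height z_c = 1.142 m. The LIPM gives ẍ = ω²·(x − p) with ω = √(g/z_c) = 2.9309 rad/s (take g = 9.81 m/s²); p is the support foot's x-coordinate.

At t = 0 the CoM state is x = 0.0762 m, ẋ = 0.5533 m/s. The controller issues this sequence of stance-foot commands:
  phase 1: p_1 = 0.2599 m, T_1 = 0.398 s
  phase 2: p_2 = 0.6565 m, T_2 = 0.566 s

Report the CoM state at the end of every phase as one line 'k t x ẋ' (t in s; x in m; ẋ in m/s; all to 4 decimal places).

1 0.3980 0.2101 0.1939
2 0.9640 -0.3912 -2.7847

phase 1: p=0.2599, T=0.398, ωT=1.166498, cosh=1.761093, sinh=1.449637; start (x,ẋ)=(0.076200, 0.553300) → end (x,ẋ)=(0.210052, 0.193919)
phase 2: p=0.6565, T=0.566, ωT=1.658889, cosh=2.721912, sinh=2.531561; start (x,ẋ)=(0.210052, 0.193919) → end (x,ẋ)=(-0.391195, -2.784704)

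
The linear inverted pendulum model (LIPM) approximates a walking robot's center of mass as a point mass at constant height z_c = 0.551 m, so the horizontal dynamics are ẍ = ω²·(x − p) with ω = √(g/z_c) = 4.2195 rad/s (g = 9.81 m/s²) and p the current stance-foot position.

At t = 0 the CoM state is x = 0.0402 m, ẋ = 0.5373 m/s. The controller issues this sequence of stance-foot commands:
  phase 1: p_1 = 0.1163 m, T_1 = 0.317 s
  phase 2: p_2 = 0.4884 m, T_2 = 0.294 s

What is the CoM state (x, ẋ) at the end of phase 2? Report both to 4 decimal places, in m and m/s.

phase 1: p=0.1163, T=0.317, ωT=1.337581, cosh=2.036149, sinh=1.773669; start (x,ẋ)=(0.040200, 0.537300) → end (x,ẋ)=(0.187203, 0.524491)
phase 2: p=0.4884, T=0.294, ωT=1.240533, cosh=1.873343, sinh=1.584113; start (x,ẋ)=(0.187203, 0.524491) → end (x,ẋ)=(0.121063, -1.030697)

x = 0.1211, ẋ = -1.0307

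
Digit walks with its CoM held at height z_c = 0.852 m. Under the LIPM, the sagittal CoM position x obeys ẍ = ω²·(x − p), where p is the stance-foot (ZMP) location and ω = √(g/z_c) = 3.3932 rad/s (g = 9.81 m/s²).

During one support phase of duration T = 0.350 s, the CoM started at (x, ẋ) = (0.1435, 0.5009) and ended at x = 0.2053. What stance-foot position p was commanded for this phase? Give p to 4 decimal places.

ωT = 3.3932·0.350 = 1.187620; cosh(ωT) = 1.792107, sinh(ωT) = 1.487161
x(T) = p + (x₀−p)·cosh(ωT) + (ẋ₀/ω)·sinh(ωT) ⇒ p·(1 − cosh) = x(T) − x₀·cosh − (ẋ₀/ω)·sinh
numerator   = 0.2053 − (0.1435)·1.792107 − (0.5009/3.3932)·1.487161 = -0.271400
denominator = 1 − 1.792107 = -0.792107
p = -0.271400 / -0.792107 = 0.3426

p = 0.3426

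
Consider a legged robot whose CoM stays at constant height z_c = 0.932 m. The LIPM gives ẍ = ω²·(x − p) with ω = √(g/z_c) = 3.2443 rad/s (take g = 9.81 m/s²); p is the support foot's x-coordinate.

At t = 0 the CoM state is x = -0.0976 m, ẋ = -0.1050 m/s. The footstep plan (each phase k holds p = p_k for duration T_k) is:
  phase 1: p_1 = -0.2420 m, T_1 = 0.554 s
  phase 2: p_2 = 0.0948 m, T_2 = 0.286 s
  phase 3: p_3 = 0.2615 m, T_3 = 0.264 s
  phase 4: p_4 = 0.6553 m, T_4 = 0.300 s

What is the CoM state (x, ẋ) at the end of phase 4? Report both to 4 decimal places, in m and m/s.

x = 2.1904, ẋ = 5.6130

phase 1: p=-0.2420, T=0.554, ωT=1.797342, cosh=3.099664, sinh=2.933926; start (x,ẋ)=(-0.097600, -0.105000) → end (x,ẋ)=(0.110637, 1.049012)
phase 2: p=0.0948, T=0.286, ωT=0.927870, cosh=1.462255, sinh=1.066860; start (x,ẋ)=(0.110637, 1.049012) → end (x,ẋ)=(0.462916, 1.588737)
phase 3: p=0.2615, T=0.264, ωT=0.856495, cosh=1.389770, sinh=0.965123; start (x,ẋ)=(0.462916, 1.588737) → end (x,ẋ)=(1.014043, 2.838642)
phase 4: p=0.6553, T=0.300, ωT=0.973290, cosh=1.512238, sinh=1.134400; start (x,ẋ)=(1.014043, 2.838642) → end (x,ẋ)=(2.190363, 5.612996)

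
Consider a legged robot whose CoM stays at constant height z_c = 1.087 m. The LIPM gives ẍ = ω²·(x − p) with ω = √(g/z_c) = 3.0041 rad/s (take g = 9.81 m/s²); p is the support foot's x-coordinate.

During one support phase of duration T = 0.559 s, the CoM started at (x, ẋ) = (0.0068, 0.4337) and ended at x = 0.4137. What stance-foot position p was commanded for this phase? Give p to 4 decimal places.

p = -0.0120

ωT = 3.0041·0.559 = 1.679292; cosh(ωT) = 2.774132, sinh(ωT) = 2.587626
x(T) = p + (x₀−p)·cosh(ωT) + (ẋ₀/ω)·sinh(ωT) ⇒ p·(1 − cosh) = x(T) − x₀·cosh − (ẋ₀/ω)·sinh
numerator   = 0.4137 − (0.0068)·2.774132 − (0.4337/3.0041)·2.587626 = 0.021262
denominator = 1 − 2.774132 = -1.774132
p = 0.021262 / -1.774132 = -0.0120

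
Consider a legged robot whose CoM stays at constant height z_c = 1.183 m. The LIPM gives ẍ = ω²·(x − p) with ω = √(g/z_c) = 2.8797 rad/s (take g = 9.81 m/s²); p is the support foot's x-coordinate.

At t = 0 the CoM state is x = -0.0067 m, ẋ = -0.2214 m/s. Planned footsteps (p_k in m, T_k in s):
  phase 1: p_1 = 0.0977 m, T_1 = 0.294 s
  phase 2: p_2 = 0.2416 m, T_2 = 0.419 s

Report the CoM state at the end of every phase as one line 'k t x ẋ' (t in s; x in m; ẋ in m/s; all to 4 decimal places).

phase 1: p=0.0977, T=0.294, ωT=0.846632, cosh=1.380318, sinh=0.951461; start (x,ẋ)=(-0.006700, -0.221400) → end (x,ẋ)=(-0.119556, -0.591650)
phase 2: p=0.2416, T=0.419, ωT=1.206594, cosh=1.820649, sinh=1.521434; start (x,ẋ)=(-0.119556, -0.591650) → end (x,ẋ)=(-0.728526, -2.659513)

1 0.2940 -0.1196 -0.5917
2 0.7130 -0.7285 -2.6595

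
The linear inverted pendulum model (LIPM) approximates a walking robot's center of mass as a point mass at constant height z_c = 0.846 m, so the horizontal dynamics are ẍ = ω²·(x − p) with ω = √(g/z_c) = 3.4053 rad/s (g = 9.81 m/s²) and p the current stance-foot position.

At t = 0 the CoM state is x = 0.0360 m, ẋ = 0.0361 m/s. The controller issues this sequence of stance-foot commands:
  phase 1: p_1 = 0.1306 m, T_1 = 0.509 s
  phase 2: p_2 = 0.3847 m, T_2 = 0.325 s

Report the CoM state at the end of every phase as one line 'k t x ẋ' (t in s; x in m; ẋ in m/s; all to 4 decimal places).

1 0.5090 -0.1164 -0.7777
2 0.8340 -0.7635 -3.6029

phase 1: p=0.1306, T=0.509, ωT=1.733298, cosh=2.917993, sinh=2.741293; start (x,ẋ)=(0.036000, 0.036100) → end (x,ẋ)=(-0.116381, -0.777744)
phase 2: p=0.3847, T=0.325, ωT=1.106723, cosh=1.677535, sinh=1.346894; start (x,ẋ)=(-0.116381, -0.777744) → end (x,ẋ)=(-0.763502, -3.602943)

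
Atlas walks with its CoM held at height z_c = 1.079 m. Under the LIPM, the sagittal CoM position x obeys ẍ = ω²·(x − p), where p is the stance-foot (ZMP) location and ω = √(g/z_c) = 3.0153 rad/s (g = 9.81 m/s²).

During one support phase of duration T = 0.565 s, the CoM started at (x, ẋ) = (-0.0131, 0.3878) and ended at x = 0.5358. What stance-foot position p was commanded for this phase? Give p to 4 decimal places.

p = -0.1259

ωT = 3.0153·0.565 = 1.703644; cosh(ωT) = 2.837976, sinh(ωT) = 2.655957
x(T) = p + (x₀−p)·cosh(ωT) + (ẋ₀/ω)·sinh(ωT) ⇒ p·(1 − cosh) = x(T) − x₀·cosh − (ẋ₀/ω)·sinh
numerator   = 0.5358 − (-0.0131)·2.837976 − (0.3878/3.0153)·2.655957 = 0.231393
denominator = 1 − 2.837976 = -1.837976
p = 0.231393 / -1.837976 = -0.1259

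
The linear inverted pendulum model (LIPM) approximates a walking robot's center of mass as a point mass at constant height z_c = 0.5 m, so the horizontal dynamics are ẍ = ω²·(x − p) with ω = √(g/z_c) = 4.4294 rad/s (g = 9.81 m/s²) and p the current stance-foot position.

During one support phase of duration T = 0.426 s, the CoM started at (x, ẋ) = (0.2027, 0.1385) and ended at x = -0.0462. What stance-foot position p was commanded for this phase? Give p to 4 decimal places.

ωT = 4.4294·0.426 = 1.886924; cosh(ωT) = 3.375289, sinh(ωT) = 3.223752
x(T) = p + (x₀−p)·cosh(ωT) + (ẋ₀/ω)·sinh(ωT) ⇒ p·(1 − cosh) = x(T) − x₀·cosh − (ẋ₀/ω)·sinh
numerator   = -0.0462 − (0.2027)·3.375289 − (0.1385/4.4294)·3.223752 = -0.831173
denominator = 1 − 3.375289 = -2.375289
p = -0.831173 / -2.375289 = 0.3499

p = 0.3499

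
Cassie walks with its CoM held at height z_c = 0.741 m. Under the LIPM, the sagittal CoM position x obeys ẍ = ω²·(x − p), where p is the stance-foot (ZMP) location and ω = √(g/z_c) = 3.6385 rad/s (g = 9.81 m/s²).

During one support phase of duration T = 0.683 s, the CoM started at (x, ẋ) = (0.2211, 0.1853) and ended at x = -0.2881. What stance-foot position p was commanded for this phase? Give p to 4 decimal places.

ωT = 3.6385·0.683 = 2.485096; cosh(ωT) = 6.042792, sinh(ωT) = 5.959474
x(T) = p + (x₀−p)·cosh(ωT) + (ẋ₀/ω)·sinh(ωT) ⇒ p·(1 − cosh) = x(T) − x₀·cosh − (ẋ₀/ω)·sinh
numerator   = -0.2881 − (0.2211)·6.042792 − (0.1853/3.6385)·5.959474 = -1.927663
denominator = 1 − 6.042792 = -5.042792
p = -1.927663 / -5.042792 = 0.3823

p = 0.3823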